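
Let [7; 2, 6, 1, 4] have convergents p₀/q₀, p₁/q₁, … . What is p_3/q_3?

Using pₖ = aₖpₖ₋₁ + pₖ₋₂, qₖ = aₖqₖ₋₁ + qₖ₋₂ (with p₋₁=1, p₋₂=0, q₋₁=0, q₋₂=1):
  k=0: a=7, p=7, q=1
  k=1: a=2, p=15, q=2
  k=2: a=6, p=97, q=13
  k=3: a=1, p=112, q=15

112/15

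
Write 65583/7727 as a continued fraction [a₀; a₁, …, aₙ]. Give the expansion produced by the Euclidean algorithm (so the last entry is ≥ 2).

65583 = 8×7727 + 3767
7727 = 2×3767 + 193
3767 = 19×193 + 100
193 = 1×100 + 93
100 = 1×93 + 7
93 = 13×7 + 2
7 = 3×2 + 1
2 = 2×1 + 0  (stop)
So 65583/7727 = [8; 2, 19, 1, 1, 13, 3, 2].

[8; 2, 19, 1, 1, 13, 3, 2]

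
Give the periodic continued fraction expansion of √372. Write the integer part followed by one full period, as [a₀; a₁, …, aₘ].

a₀ = ⌊√372⌋ = 19.

[19; 3, 2, 12, 2, 3, 38]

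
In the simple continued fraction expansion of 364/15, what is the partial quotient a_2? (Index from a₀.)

364 = 24·15 + 4   →  a_0 = 24
15 = 3·4 + 3   →  a_1 = 3
4 = 1·3 + 1   →  a_2 = 1

1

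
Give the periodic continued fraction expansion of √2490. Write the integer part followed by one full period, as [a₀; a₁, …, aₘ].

a₀ = ⌊√2490⌋ = 49.
With m₀=0, d₀=1 and mₖ₊₁ = dₖaₖ − mₖ, dₖ₊₁ = (n − mₖ₊₁²)/dₖ, aₖ₊₁ = ⌊(a₀+mₖ₊₁)/dₖ₊₁⌋:
  k=1: m=49, d=89, a=1
  k=2: m=40, d=10, a=8
  k=3: m=40, d=89, a=1
  k=4: m=49, d=1, a=98
d=1 and a=2a₀=98 at k=4, so the next step gives (m, d) = (49, 89) again — its k=1 value — and the period has length 4.

[49; 1, 8, 1, 98]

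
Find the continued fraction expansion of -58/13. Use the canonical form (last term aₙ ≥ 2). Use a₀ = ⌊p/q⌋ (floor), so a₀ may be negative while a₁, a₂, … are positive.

-58 = -5*13 + 7
13 = 1*7 + 6
7 = 1*6 + 1
6 = 6*1 + 0  (stop)
So -58/13 = [-5; 1, 1, 6].

[-5; 1, 1, 6]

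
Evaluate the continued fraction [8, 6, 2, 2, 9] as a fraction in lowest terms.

Using pₖ = aₖpₖ₋₁ + pₖ₋₂ and qₖ = aₖqₖ₋₁ + qₖ₋₂:
  k=0: a=8, p=8, q=1
  k=1: a=6, p=49, q=6
  k=2: a=2, p=106, q=13
  k=3: a=2, p=261, q=32
  k=4: a=9, p=2455, q=301

2455/301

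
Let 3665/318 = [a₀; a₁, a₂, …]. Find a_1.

1

3665 = 11·318 + 167   →  a_0 = 11
318 = 1·167 + 151   →  a_1 = 1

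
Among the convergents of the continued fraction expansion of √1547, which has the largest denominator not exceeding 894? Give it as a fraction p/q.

27847/708

√1547 = [39; 3, 78, …] (period length 2).
Convergents:
  p_0/q_0 = 39/1
  p_1/q_1 = 118/3
  p_2/q_2 = 9243/235
  p_3/q_3 = 27847/708
  p_4/q_4 = 2181309/55459
q_3 = 708 ≤ 894 < 55459 = q_4, so the answer is 27847/708.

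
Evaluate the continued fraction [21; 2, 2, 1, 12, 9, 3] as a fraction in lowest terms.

Using pₖ = aₖpₖ₋₁ + pₖ₋₂ and qₖ = aₖqₖ₋₁ + qₖ₋₂:
  k=0: a=21, p=21, q=1
  k=1: a=2, p=43, q=2
  k=2: a=2, p=107, q=5
  k=3: a=1, p=150, q=7
  k=4: a=12, p=1907, q=89
  k=5: a=9, p=17313, q=808
  k=6: a=3, p=53846, q=2513

53846/2513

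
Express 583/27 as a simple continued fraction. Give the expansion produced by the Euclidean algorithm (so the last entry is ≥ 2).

[21; 1, 1, 2, 5]

583 = 21*27 + 16
27 = 1*16 + 11
16 = 1*11 + 5
11 = 2*5 + 1
5 = 5*1 + 0  (stop)
So 583/27 = [21; 1, 1, 2, 5].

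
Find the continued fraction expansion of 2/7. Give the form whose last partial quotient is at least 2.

[0; 3, 2]

2 = 0×7 + 2
7 = 3×2 + 1
2 = 2×1 + 0  (stop)
So 2/7 = [0; 3, 2].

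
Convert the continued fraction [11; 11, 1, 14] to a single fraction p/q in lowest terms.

Using pₖ = aₖpₖ₋₁ + pₖ₋₂ and qₖ = aₖqₖ₋₁ + qₖ₋₂:
  k=0: a=11, p=11, q=1
  k=1: a=11, p=122, q=11
  k=2: a=1, p=133, q=12
  k=3: a=14, p=1984, q=179

1984/179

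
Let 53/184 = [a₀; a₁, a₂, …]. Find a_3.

53 = 0·184 + 53   →  a_0 = 0
184 = 3·53 + 25   →  a_1 = 3
53 = 2·25 + 3   →  a_2 = 2
25 = 8·3 + 1   →  a_3 = 8

8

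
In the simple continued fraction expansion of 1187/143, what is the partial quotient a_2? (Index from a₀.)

3

1187 = 8·143 + 43   →  a_0 = 8
143 = 3·43 + 14   →  a_1 = 3
43 = 3·14 + 1   →  a_2 = 3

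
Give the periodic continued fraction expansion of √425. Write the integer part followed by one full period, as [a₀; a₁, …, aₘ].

a₀ = ⌊√425⌋ = 20.

[20; 1, 1, 1, 1, 1, 1, 40]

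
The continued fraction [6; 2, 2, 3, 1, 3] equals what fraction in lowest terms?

532/83

Using pₖ = aₖpₖ₋₁ + pₖ₋₂ and qₖ = aₖqₖ₋₁ + qₖ₋₂:
  k=0: a=6, p=6, q=1
  k=1: a=2, p=13, q=2
  k=2: a=2, p=32, q=5
  k=3: a=3, p=109, q=17
  k=4: a=1, p=141, q=22
  k=5: a=3, p=532, q=83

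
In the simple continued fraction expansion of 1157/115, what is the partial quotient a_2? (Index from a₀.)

1157 = 10·115 + 7   →  a_0 = 10
115 = 16·7 + 3   →  a_1 = 16
7 = 2·3 + 1   →  a_2 = 2

2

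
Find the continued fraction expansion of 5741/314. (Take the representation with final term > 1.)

[18; 3, 1, 1, 8, 2, 2]

5741 = 18·314 + 89
314 = 3·89 + 47
89 = 1·47 + 42
47 = 1·42 + 5
42 = 8·5 + 2
5 = 2·2 + 1
2 = 2·1 + 0  (stop)
So 5741/314 = [18; 3, 1, 1, 8, 2, 2].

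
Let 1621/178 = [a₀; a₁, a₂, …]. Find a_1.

1621 = 9·178 + 19   →  a_0 = 9
178 = 9·19 + 7   →  a_1 = 9

9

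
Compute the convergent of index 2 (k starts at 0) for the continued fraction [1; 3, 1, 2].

5/4

Using pₖ = aₖpₖ₋₁ + pₖ₋₂, qₖ = aₖqₖ₋₁ + qₖ₋₂ (with p₋₁=1, p₋₂=0, q₋₁=0, q₋₂=1):
  k=0: a=1, p=1, q=1
  k=1: a=3, p=4, q=3
  k=2: a=1, p=5, q=4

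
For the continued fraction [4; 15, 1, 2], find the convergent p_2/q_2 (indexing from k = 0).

Using pₖ = aₖpₖ₋₁ + pₖ₋₂, qₖ = aₖqₖ₋₁ + qₖ₋₂ (with p₋₁=1, p₋₂=0, q₋₁=0, q₋₂=1):
  k=0: a=4, p=4, q=1
  k=1: a=15, p=61, q=15
  k=2: a=1, p=65, q=16

65/16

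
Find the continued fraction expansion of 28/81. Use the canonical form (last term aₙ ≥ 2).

[0; 2, 1, 8, 3]

28 = 0×81 + 28
81 = 2×28 + 25
28 = 1×25 + 3
25 = 8×3 + 1
3 = 3×1 + 0  (stop)
So 28/81 = [0; 2, 1, 8, 3].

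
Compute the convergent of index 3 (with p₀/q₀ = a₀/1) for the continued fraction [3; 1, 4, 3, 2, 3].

61/16

Using pₖ = aₖpₖ₋₁ + pₖ₋₂, qₖ = aₖqₖ₋₁ + qₖ₋₂ (with p₋₁=1, p₋₂=0, q₋₁=0, q₋₂=1):
  k=0: a=3, p=3, q=1
  k=1: a=1, p=4, q=1
  k=2: a=4, p=19, q=5
  k=3: a=3, p=61, q=16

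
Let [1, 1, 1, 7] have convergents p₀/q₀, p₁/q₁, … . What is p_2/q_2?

Using pₖ = aₖpₖ₋₁ + pₖ₋₂, qₖ = aₖqₖ₋₁ + qₖ₋₂ (with p₋₁=1, p₋₂=0, q₋₁=0, q₋₂=1):
  k=0: a=1, p=1, q=1
  k=1: a=1, p=2, q=1
  k=2: a=1, p=3, q=2

3/2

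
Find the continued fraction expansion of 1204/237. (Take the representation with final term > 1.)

1204 = 5*237 + 19
237 = 12*19 + 9
19 = 2*9 + 1
9 = 9*1 + 0  (stop)
So 1204/237 = [5; 12, 2, 9].

[5; 12, 2, 9]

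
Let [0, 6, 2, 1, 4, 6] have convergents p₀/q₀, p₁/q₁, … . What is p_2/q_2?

Using pₖ = aₖpₖ₋₁ + pₖ₋₂, qₖ = aₖqₖ₋₁ + qₖ₋₂ (with p₋₁=1, p₋₂=0, q₋₁=0, q₋₂=1):
  k=0: a=0, p=0, q=1
  k=1: a=6, p=1, q=6
  k=2: a=2, p=2, q=13

2/13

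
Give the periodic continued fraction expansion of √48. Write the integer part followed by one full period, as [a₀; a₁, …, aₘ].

[6; 1, 12]

a₀ = ⌊√48⌋ = 6.
With m₀=0, d₀=1 and mₖ₊₁ = dₖaₖ − mₖ, dₖ₊₁ = (n − mₖ₊₁²)/dₖ, aₖ₊₁ = ⌊(a₀+mₖ₊₁)/dₖ₊₁⌋:
  k=1: m=6, d=12, a=1
  k=2: m=6, d=1, a=12
d=1 and a=2a₀=12 at k=2, so the next step gives (m, d) = (6, 12) again — its k=1 value — and the period has length 2.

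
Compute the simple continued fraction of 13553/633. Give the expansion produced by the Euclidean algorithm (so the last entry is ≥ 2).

13553 = 21·633 + 260
633 = 2·260 + 113
260 = 2·113 + 34
113 = 3·34 + 11
34 = 3·11 + 1
11 = 11·1 + 0  (stop)
So 13553/633 = [21; 2, 2, 3, 3, 11].

[21; 2, 2, 3, 3, 11]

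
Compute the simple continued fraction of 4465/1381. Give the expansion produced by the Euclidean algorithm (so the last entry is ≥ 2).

[3; 4, 3, 2, 6, 7]

4465 = 3·1381 + 322
1381 = 4·322 + 93
322 = 3·93 + 43
93 = 2·43 + 7
43 = 6·7 + 1
7 = 7·1 + 0  (stop)
So 4465/1381 = [3; 4, 3, 2, 6, 7].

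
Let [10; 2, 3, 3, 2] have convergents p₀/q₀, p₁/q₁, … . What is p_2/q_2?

Using pₖ = aₖpₖ₋₁ + pₖ₋₂, qₖ = aₖqₖ₋₁ + qₖ₋₂ (with p₋₁=1, p₋₂=0, q₋₁=0, q₋₂=1):
  k=0: a=10, p=10, q=1
  k=1: a=2, p=21, q=2
  k=2: a=3, p=73, q=7

73/7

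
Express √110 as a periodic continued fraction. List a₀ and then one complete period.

[10; 2, 20]

a₀ = ⌊√110⌋ = 10.
With m₀=0, d₀=1 and mₖ₊₁ = dₖaₖ − mₖ, dₖ₊₁ = (n − mₖ₊₁²)/dₖ, aₖ₊₁ = ⌊(a₀+mₖ₊₁)/dₖ₊₁⌋:
  k=1: m=10, d=10, a=2
  k=2: m=10, d=1, a=20
d=1 and a=2a₀=20 at k=2, so the next step gives (m, d) = (10, 10) again — its k=1 value — and the period has length 2.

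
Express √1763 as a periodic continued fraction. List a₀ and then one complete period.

[41; 1, 82]

a₀ = ⌊√1763⌋ = 41.
With m₀=0, d₀=1 and mₖ₊₁ = dₖaₖ − mₖ, dₖ₊₁ = (n − mₖ₊₁²)/dₖ, aₖ₊₁ = ⌊(a₀+mₖ₊₁)/dₖ₊₁⌋:
  k=1: m=41, d=82, a=1
  k=2: m=41, d=1, a=82
d=1 and a=2a₀=82 at k=2, so the next step gives (m, d) = (41, 82) again — its k=1 value — and the period has length 2.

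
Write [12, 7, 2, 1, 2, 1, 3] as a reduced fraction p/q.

3665/302

Using pₖ = aₖpₖ₋₁ + pₖ₋₂ and qₖ = aₖqₖ₋₁ + qₖ₋₂:
  k=0: a=12, p=12, q=1
  k=1: a=7, p=85, q=7
  k=2: a=2, p=182, q=15
  k=3: a=1, p=267, q=22
  k=4: a=2, p=716, q=59
  k=5: a=1, p=983, q=81
  k=6: a=3, p=3665, q=302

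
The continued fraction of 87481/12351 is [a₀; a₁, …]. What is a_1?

87481 = 7·12351 + 1024   →  a_0 = 7
12351 = 12·1024 + 63   →  a_1 = 12

12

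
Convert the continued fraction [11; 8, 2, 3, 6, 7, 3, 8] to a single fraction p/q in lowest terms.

771275/69368

Using pₖ = aₖpₖ₋₁ + pₖ₋₂ and qₖ = aₖqₖ₋₁ + qₖ₋₂:
  k=0: a=11, p=11, q=1
  k=1: a=8, p=89, q=8
  k=2: a=2, p=189, q=17
  k=3: a=3, p=656, q=59
  k=4: a=6, p=4125, q=371
  k=5: a=7, p=29531, q=2656
  k=6: a=3, p=92718, q=8339
  k=7: a=8, p=771275, q=69368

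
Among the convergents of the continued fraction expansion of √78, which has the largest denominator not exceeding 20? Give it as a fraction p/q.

√78 = [8; 1, 4, 1, 16, …] (period length 4).
Convergents:
  p_0/q_0 = 8/1
  p_1/q_1 = 9/1
  p_2/q_2 = 44/5
  p_3/q_3 = 53/6
  p_4/q_4 = 892/101
q_3 = 6 ≤ 20 < 101 = q_4, so the answer is 53/6.

53/6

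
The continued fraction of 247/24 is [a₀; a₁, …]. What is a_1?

3

247 = 10·24 + 7   →  a_0 = 10
24 = 3·7 + 3   →  a_1 = 3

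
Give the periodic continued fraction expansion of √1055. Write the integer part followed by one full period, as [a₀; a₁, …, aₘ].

a₀ = ⌊√1055⌋ = 32.

[32; 2, 12, 2, 64]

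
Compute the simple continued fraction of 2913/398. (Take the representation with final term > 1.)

[7; 3, 7, 2, 8]

2913 = 7*398 + 127
398 = 3*127 + 17
127 = 7*17 + 8
17 = 2*8 + 1
8 = 8*1 + 0  (stop)
So 2913/398 = [7; 3, 7, 2, 8].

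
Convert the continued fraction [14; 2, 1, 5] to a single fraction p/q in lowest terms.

244/17

Using pₖ = aₖpₖ₋₁ + pₖ₋₂ and qₖ = aₖqₖ₋₁ + qₖ₋₂:
  k=0: a=14, p=14, q=1
  k=1: a=2, p=29, q=2
  k=2: a=1, p=43, q=3
  k=3: a=5, p=244, q=17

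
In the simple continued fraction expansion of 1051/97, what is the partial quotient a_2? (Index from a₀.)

5

1051 = 10·97 + 81   →  a_0 = 10
97 = 1·81 + 16   →  a_1 = 1
81 = 5·16 + 1   →  a_2 = 5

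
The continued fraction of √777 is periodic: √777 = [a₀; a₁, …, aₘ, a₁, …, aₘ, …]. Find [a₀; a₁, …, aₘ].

[27; 1, 6, 1, 54]

a₀ = ⌊√777⌋ = 27.
With m₀=0, d₀=1 and mₖ₊₁ = dₖaₖ − mₖ, dₖ₊₁ = (n − mₖ₊₁²)/dₖ, aₖ₊₁ = ⌊(a₀+mₖ₊₁)/dₖ₊₁⌋:
  k=1: m=27, d=48, a=1
  k=2: m=21, d=7, a=6
  k=3: m=21, d=48, a=1
  k=4: m=27, d=1, a=54
d=1 and a=2a₀=54 at k=4, so the next step gives (m, d) = (27, 48) again — its k=1 value — and the period has length 4.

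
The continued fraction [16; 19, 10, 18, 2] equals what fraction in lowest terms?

Fold from the inside: start with 2/1.
  18 + 1/2 = 37/2
  10 + 2/37 = 372/37
  19 + 37/372 = 7105/372
  16 + 372/7105 = 114052/7105

114052/7105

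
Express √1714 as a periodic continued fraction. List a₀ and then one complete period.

[41; 2, 2, 82]

a₀ = ⌊√1714⌋ = 41.
With m₀=0, d₀=1 and mₖ₊₁ = dₖaₖ − mₖ, dₖ₊₁ = (n − mₖ₊₁²)/dₖ, aₖ₊₁ = ⌊(a₀+mₖ₊₁)/dₖ₊₁⌋:
  k=1: m=41, d=33, a=2
  k=2: m=25, d=33, a=2
  k=3: m=41, d=1, a=82
d=1 and a=2a₀=82 at k=3, so the next step gives (m, d) = (41, 33) again — its k=1 value — and the period has length 3.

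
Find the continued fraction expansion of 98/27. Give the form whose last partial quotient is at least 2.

[3; 1, 1, 1, 2, 3]

98 = 3×27 + 17
27 = 1×17 + 10
17 = 1×10 + 7
10 = 1×7 + 3
7 = 2×3 + 1
3 = 3×1 + 0  (stop)
So 98/27 = [3; 1, 1, 1, 2, 3].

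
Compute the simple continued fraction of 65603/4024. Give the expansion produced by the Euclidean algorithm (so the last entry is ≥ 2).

[16; 3, 3, 3, 9, 13]

65603 = 16·4024 + 1219
4024 = 3·1219 + 367
1219 = 3·367 + 118
367 = 3·118 + 13
118 = 9·13 + 1
13 = 13·1 + 0  (stop)
So 65603/4024 = [16; 3, 3, 3, 9, 13].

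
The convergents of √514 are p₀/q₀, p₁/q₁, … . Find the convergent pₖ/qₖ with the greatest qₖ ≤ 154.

√514 = [22; 1, 2, 22, 2, 1, 44, …] (period length 6).
Convergents:
  p_0/q_0 = 22/1
  p_1/q_1 = 23/1
  p_2/q_2 = 68/3
  p_3/q_3 = 1519/67
  p_4/q_4 = 3106/137
  p_5/q_5 = 4625/204
q_4 = 137 ≤ 154 < 204 = q_5, so the answer is 3106/137.

3106/137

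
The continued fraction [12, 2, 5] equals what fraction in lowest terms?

137/11

Fold from the inside: start with 5/1.
  2 + 1/5 = 11/5
  12 + 5/11 = 137/11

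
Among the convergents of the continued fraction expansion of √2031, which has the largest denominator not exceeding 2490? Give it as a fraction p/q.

60885/1351

√2031 = [45; 15, 90, …] (period length 2).
Convergents:
  p_0/q_0 = 45/1
  p_1/q_1 = 676/15
  p_2/q_2 = 60885/1351
  p_3/q_3 = 913951/20280
q_2 = 1351 ≤ 2490 < 20280 = q_3, so the answer is 60885/1351.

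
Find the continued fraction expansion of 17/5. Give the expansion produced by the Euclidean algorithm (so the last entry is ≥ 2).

[3; 2, 2]

17 = 3·5 + 2
5 = 2·2 + 1
2 = 2·1 + 0  (stop)
So 17/5 = [3; 2, 2].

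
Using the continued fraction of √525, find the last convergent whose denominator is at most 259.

5522/241

√525 = [22; 1, 10, 2, 10, 1, 44, …] (period length 6).
Convergents:
  p_0/q_0 = 22/1
  p_1/q_1 = 23/1
  p_2/q_2 = 252/11
  p_3/q_3 = 527/23
  p_4/q_4 = 5522/241
  p_5/q_5 = 6049/264
q_4 = 241 ≤ 259 < 264 = q_5, so the answer is 5522/241.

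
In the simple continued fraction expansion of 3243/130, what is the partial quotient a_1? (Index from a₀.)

3243 = 24·130 + 123   →  a_0 = 24
130 = 1·123 + 7   →  a_1 = 1

1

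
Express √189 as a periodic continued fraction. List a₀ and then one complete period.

a₀ = ⌊√189⌋ = 13.

[13; 1, 2, 1, 26]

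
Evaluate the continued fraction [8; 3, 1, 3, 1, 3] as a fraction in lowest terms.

595/72

Using pₖ = aₖpₖ₋₁ + pₖ₋₂ and qₖ = aₖqₖ₋₁ + qₖ₋₂:
  k=0: a=8, p=8, q=1
  k=1: a=3, p=25, q=3
  k=2: a=1, p=33, q=4
  k=3: a=3, p=124, q=15
  k=4: a=1, p=157, q=19
  k=5: a=3, p=595, q=72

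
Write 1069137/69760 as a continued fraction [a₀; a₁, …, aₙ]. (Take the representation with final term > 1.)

1069137 = 15·69760 + 22737
69760 = 3·22737 + 1549
22737 = 14·1549 + 1051
1549 = 1·1051 + 498
1051 = 2·498 + 55
498 = 9·55 + 3
55 = 18·3 + 1
3 = 3·1 + 0  (stop)
So 1069137/69760 = [15; 3, 14, 1, 2, 9, 18, 3].

[15; 3, 14, 1, 2, 9, 18, 3]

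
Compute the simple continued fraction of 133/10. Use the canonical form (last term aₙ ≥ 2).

[13; 3, 3]

133 = 13×10 + 3
10 = 3×3 + 1
3 = 3×1 + 0  (stop)
So 133/10 = [13; 3, 3].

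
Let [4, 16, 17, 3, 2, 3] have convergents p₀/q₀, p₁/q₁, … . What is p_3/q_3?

3392/835

Using pₖ = aₖpₖ₋₁ + pₖ₋₂, qₖ = aₖqₖ₋₁ + qₖ₋₂ (with p₋₁=1, p₋₂=0, q₋₁=0, q₋₂=1):
  k=0: a=4, p=4, q=1
  k=1: a=16, p=65, q=16
  k=2: a=17, p=1109, q=273
  k=3: a=3, p=3392, q=835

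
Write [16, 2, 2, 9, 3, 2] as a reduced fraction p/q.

Fold from the inside: start with 2/1.
  3 + 1/2 = 7/2
  9 + 2/7 = 65/7
  2 + 7/65 = 137/65
  2 + 65/137 = 339/137
  16 + 137/339 = 5561/339

5561/339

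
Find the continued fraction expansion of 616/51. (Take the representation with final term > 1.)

[12; 12, 1, 3]

616 = 12·51 + 4
51 = 12·4 + 3
4 = 1·3 + 1
3 = 3·1 + 0  (stop)
So 616/51 = [12; 12, 1, 3].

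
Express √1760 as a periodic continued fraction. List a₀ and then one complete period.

[41; 1, 19, 1, 82]

a₀ = ⌊√1760⌋ = 41.
With m₀=0, d₀=1 and mₖ₊₁ = dₖaₖ − mₖ, dₖ₊₁ = (n − mₖ₊₁²)/dₖ, aₖ₊₁ = ⌊(a₀+mₖ₊₁)/dₖ₊₁⌋:
  k=1: m=41, d=79, a=1
  k=2: m=38, d=4, a=19
  k=3: m=38, d=79, a=1
  k=4: m=41, d=1, a=82
d=1 and a=2a₀=82 at k=4, so the next step gives (m, d) = (41, 79) again — its k=1 value — and the period has length 4.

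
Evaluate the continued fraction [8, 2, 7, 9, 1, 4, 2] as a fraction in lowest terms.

13903/1642

Using pₖ = aₖpₖ₋₁ + pₖ₋₂ and qₖ = aₖqₖ₋₁ + qₖ₋₂:
  k=0: a=8, p=8, q=1
  k=1: a=2, p=17, q=2
  k=2: a=7, p=127, q=15
  k=3: a=9, p=1160, q=137
  k=4: a=1, p=1287, q=152
  k=5: a=4, p=6308, q=745
  k=6: a=2, p=13903, q=1642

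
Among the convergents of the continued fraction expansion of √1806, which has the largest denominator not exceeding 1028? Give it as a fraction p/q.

14449/340

√1806 = [42; 2, 84, …] (period length 2).
Convergents:
  p_0/q_0 = 42/1
  p_1/q_1 = 85/2
  p_2/q_2 = 7182/169
  p_3/q_3 = 14449/340
  p_4/q_4 = 1220898/28729
q_3 = 340 ≤ 1028 < 28729 = q_4, so the answer is 14449/340.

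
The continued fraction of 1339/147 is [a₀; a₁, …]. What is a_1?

9

1339 = 9·147 + 16   →  a_0 = 9
147 = 9·16 + 3   →  a_1 = 9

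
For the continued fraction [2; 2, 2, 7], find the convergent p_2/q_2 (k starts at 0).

Using pₖ = aₖpₖ₋₁ + pₖ₋₂, qₖ = aₖqₖ₋₁ + qₖ₋₂ (with p₋₁=1, p₋₂=0, q₋₁=0, q₋₂=1):
  k=0: a=2, p=2, q=1
  k=1: a=2, p=5, q=2
  k=2: a=2, p=12, q=5

12/5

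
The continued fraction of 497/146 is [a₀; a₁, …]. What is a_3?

497 = 3·146 + 59   →  a_0 = 3
146 = 2·59 + 28   →  a_1 = 2
59 = 2·28 + 3   →  a_2 = 2
28 = 9·3 + 1   →  a_3 = 9

9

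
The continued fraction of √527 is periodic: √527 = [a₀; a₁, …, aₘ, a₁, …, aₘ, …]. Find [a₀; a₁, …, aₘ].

a₀ = ⌊√527⌋ = 22.
With m₀=0, d₀=1 and mₖ₊₁ = dₖaₖ − mₖ, dₖ₊₁ = (n − mₖ₊₁²)/dₖ, aₖ₊₁ = ⌊(a₀+mₖ₊₁)/dₖ₊₁⌋:
  k=1: m=22, d=43, a=1
  k=2: m=21, d=2, a=21
  k=3: m=21, d=43, a=1
  k=4: m=22, d=1, a=44
d=1 and a=2a₀=44 at k=4, so the next step gives (m, d) = (22, 43) again — its k=1 value — and the period has length 4.

[22; 1, 21, 1, 44]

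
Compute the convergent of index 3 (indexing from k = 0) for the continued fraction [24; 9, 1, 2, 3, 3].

Using pₖ = aₖpₖ₋₁ + pₖ₋₂, qₖ = aₖqₖ₋₁ + qₖ₋₂ (with p₋₁=1, p₋₂=0, q₋₁=0, q₋₂=1):
  k=0: a=24, p=24, q=1
  k=1: a=9, p=217, q=9
  k=2: a=1, p=241, q=10
  k=3: a=2, p=699, q=29

699/29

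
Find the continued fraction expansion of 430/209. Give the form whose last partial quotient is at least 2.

[2; 17, 2, 2, 2]

430 = 2×209 + 12
209 = 17×12 + 5
12 = 2×5 + 2
5 = 2×2 + 1
2 = 2×1 + 0  (stop)
So 430/209 = [2; 17, 2, 2, 2].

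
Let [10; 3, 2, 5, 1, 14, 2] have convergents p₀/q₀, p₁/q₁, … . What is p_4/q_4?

463/45

Using pₖ = aₖpₖ₋₁ + pₖ₋₂, qₖ = aₖqₖ₋₁ + qₖ₋₂ (with p₋₁=1, p₋₂=0, q₋₁=0, q₋₂=1):
  k=0: a=10, p=10, q=1
  k=1: a=3, p=31, q=3
  k=2: a=2, p=72, q=7
  k=3: a=5, p=391, q=38
  k=4: a=1, p=463, q=45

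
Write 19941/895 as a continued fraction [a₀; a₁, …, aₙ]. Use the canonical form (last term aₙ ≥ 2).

19941 = 22×895 + 251
895 = 3×251 + 142
251 = 1×142 + 109
142 = 1×109 + 33
109 = 3×33 + 10
33 = 3×10 + 3
10 = 3×3 + 1
3 = 3×1 + 0  (stop)
So 19941/895 = [22; 3, 1, 1, 3, 3, 3, 3].

[22; 3, 1, 1, 3, 3, 3, 3]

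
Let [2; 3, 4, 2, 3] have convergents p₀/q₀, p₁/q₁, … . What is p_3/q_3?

Using pₖ = aₖpₖ₋₁ + pₖ₋₂, qₖ = aₖqₖ₋₁ + qₖ₋₂ (with p₋₁=1, p₋₂=0, q₋₁=0, q₋₂=1):
  k=0: a=2, p=2, q=1
  k=1: a=3, p=7, q=3
  k=2: a=4, p=30, q=13
  k=3: a=2, p=67, q=29

67/29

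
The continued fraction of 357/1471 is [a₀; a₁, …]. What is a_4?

3

357 = 0·1471 + 357   →  a_0 = 0
1471 = 4·357 + 43   →  a_1 = 4
357 = 8·43 + 13   →  a_2 = 8
43 = 3·13 + 4   →  a_3 = 3
13 = 3·4 + 1   →  a_4 = 3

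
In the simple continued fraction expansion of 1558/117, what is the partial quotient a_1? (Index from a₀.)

1558 = 13·117 + 37   →  a_0 = 13
117 = 3·37 + 6   →  a_1 = 3

3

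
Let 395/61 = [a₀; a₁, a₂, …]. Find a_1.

2

395 = 6·61 + 29   →  a_0 = 6
61 = 2·29 + 3   →  a_1 = 2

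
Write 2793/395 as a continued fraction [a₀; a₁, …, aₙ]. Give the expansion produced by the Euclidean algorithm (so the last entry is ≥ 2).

[7; 14, 9, 3]

2793 = 7*395 + 28
395 = 14*28 + 3
28 = 9*3 + 1
3 = 3*1 + 0  (stop)
So 2793/395 = [7; 14, 9, 3].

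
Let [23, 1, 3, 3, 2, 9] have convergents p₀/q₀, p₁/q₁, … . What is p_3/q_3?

309/13

Using pₖ = aₖpₖ₋₁ + pₖ₋₂, qₖ = aₖqₖ₋₁ + qₖ₋₂ (with p₋₁=1, p₋₂=0, q₋₁=0, q₋₂=1):
  k=0: a=23, p=23, q=1
  k=1: a=1, p=24, q=1
  k=2: a=3, p=95, q=4
  k=3: a=3, p=309, q=13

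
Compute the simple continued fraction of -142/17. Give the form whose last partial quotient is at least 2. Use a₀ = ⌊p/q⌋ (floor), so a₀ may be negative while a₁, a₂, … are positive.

[-9; 1, 1, 1, 5]

-142 = -9·17 + 11
17 = 1·11 + 6
11 = 1·6 + 5
6 = 1·5 + 1
5 = 5·1 + 0  (stop)
So -142/17 = [-9; 1, 1, 1, 5].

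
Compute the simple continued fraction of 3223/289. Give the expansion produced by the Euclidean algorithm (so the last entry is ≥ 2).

3223 = 11×289 + 44
289 = 6×44 + 25
44 = 1×25 + 19
25 = 1×19 + 6
19 = 3×6 + 1
6 = 6×1 + 0  (stop)
So 3223/289 = [11; 6, 1, 1, 3, 6].

[11; 6, 1, 1, 3, 6]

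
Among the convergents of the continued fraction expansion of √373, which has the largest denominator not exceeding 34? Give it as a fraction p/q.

√373 = [19; 3, 5, 5, 3, 38, …] (period length 5).
Convergents:
  p_0/q_0 = 19/1
  p_1/q_1 = 58/3
  p_2/q_2 = 309/16
  p_3/q_3 = 1603/83
q_2 = 16 ≤ 34 < 83 = q_3, so the answer is 309/16.

309/16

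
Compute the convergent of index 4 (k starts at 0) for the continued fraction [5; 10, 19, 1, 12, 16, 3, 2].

13274/2603

Using pₖ = aₖpₖ₋₁ + pₖ₋₂, qₖ = aₖqₖ₋₁ + qₖ₋₂ (with p₋₁=1, p₋₂=0, q₋₁=0, q₋₂=1):
  k=0: a=5, p=5, q=1
  k=1: a=10, p=51, q=10
  k=2: a=19, p=974, q=191
  k=3: a=1, p=1025, q=201
  k=4: a=12, p=13274, q=2603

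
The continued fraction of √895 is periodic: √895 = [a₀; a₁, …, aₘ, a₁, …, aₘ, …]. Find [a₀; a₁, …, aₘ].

[29; 1, 10, 1, 58]

a₀ = ⌊√895⌋ = 29.
With m₀=0, d₀=1 and mₖ₊₁ = dₖaₖ − mₖ, dₖ₊₁ = (n − mₖ₊₁²)/dₖ, aₖ₊₁ = ⌊(a₀+mₖ₊₁)/dₖ₊₁⌋:
  k=1: m=29, d=54, a=1
  k=2: m=25, d=5, a=10
  k=3: m=25, d=54, a=1
  k=4: m=29, d=1, a=58
d=1 and a=2a₀=58 at k=4, so the next step gives (m, d) = (29, 54) again — its k=1 value — and the period has length 4.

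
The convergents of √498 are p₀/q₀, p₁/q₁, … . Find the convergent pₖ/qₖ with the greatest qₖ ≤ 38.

√498 = [22; 3, 6, 22, 6, 3, 44, …] (period length 6).
Convergents:
  p_0/q_0 = 22/1
  p_1/q_1 = 67/3
  p_2/q_2 = 424/19
  p_3/q_3 = 9395/421
q_2 = 19 ≤ 38 < 421 = q_3, so the answer is 424/19.

424/19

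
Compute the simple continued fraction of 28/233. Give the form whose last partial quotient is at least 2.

28 = 0×233 + 28
233 = 8×28 + 9
28 = 3×9 + 1
9 = 9×1 + 0  (stop)
So 28/233 = [0; 8, 3, 9].

[0; 8, 3, 9]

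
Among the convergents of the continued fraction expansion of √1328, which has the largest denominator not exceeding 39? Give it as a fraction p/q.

√1328 = [36; 2, 3, 1, 3, 1, 3, 2, 72, …] (period length 8).
Convergents:
  p_0/q_0 = 36/1
  p_1/q_1 = 73/2
  p_2/q_2 = 255/7
  p_3/q_3 = 328/9
  p_4/q_4 = 1239/34
  p_5/q_5 = 1567/43
q_4 = 34 ≤ 39 < 43 = q_5, so the answer is 1239/34.

1239/34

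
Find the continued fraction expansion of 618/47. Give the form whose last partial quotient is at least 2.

618 = 13·47 + 7
47 = 6·7 + 5
7 = 1·5 + 2
5 = 2·2 + 1
2 = 2·1 + 0  (stop)
So 618/47 = [13; 6, 1, 2, 2].

[13; 6, 1, 2, 2]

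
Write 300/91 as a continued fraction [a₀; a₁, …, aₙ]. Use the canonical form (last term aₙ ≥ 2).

300 = 3×91 + 27
91 = 3×27 + 10
27 = 2×10 + 7
10 = 1×7 + 3
7 = 2×3 + 1
3 = 3×1 + 0  (stop)
So 300/91 = [3; 3, 2, 1, 2, 3].

[3; 3, 2, 1, 2, 3]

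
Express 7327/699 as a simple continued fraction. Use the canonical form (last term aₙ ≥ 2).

7327 = 10×699 + 337
699 = 2×337 + 25
337 = 13×25 + 12
25 = 2×12 + 1
12 = 12×1 + 0  (stop)
So 7327/699 = [10; 2, 13, 2, 12].

[10; 2, 13, 2, 12]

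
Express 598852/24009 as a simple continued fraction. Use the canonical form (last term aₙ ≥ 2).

598852 = 24*24009 + 22636
24009 = 1*22636 + 1373
22636 = 16*1373 + 668
1373 = 2*668 + 37
668 = 18*37 + 2
37 = 18*2 + 1
2 = 2*1 + 0  (stop)
So 598852/24009 = [24; 1, 16, 2, 18, 18, 2].

[24; 1, 16, 2, 18, 18, 2]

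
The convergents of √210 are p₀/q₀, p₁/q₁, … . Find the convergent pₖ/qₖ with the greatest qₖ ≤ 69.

√210 = [14; 2, 28, …] (period length 2).
Convergents:
  p_0/q_0 = 14/1
  p_1/q_1 = 29/2
  p_2/q_2 = 826/57
  p_3/q_3 = 1681/116
q_2 = 57 ≤ 69 < 116 = q_3, so the answer is 826/57.

826/57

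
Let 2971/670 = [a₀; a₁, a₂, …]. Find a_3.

3

2971 = 4·670 + 291   →  a_0 = 4
670 = 2·291 + 88   →  a_1 = 2
291 = 3·88 + 27   →  a_2 = 3
88 = 3·27 + 7   →  a_3 = 3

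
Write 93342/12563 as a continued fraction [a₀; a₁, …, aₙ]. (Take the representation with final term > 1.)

[7; 2, 3, 14, 1, 12, 9]

93342 = 7×12563 + 5401
12563 = 2×5401 + 1761
5401 = 3×1761 + 118
1761 = 14×118 + 109
118 = 1×109 + 9
109 = 12×9 + 1
9 = 9×1 + 0  (stop)
So 93342/12563 = [7; 2, 3, 14, 1, 12, 9].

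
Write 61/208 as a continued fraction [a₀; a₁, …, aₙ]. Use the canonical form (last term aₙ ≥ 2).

[0; 3, 2, 2, 3, 1, 2]

61 = 0*208 + 61
208 = 3*61 + 25
61 = 2*25 + 11
25 = 2*11 + 3
11 = 3*3 + 2
3 = 1*2 + 1
2 = 2*1 + 0  (stop)
So 61/208 = [0; 3, 2, 2, 3, 1, 2].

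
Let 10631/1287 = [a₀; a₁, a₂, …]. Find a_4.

3

10631 = 8·1287 + 335   →  a_0 = 8
1287 = 3·335 + 282   →  a_1 = 3
335 = 1·282 + 53   →  a_2 = 1
282 = 5·53 + 17   →  a_3 = 5
53 = 3·17 + 2   →  a_4 = 3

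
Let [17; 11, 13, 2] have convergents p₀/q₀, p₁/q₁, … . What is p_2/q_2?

Using pₖ = aₖpₖ₋₁ + pₖ₋₂, qₖ = aₖqₖ₋₁ + qₖ₋₂ (with p₋₁=1, p₋₂=0, q₋₁=0, q₋₂=1):
  k=0: a=17, p=17, q=1
  k=1: a=11, p=188, q=11
  k=2: a=13, p=2461, q=144

2461/144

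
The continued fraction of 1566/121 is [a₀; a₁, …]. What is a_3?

1566 = 12·121 + 114   →  a_0 = 12
121 = 1·114 + 7   →  a_1 = 1
114 = 16·7 + 2   →  a_2 = 16
7 = 3·2 + 1   →  a_3 = 3

3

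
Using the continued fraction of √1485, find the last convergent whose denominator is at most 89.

√1485 = [38; 1, 1, 6, 1, 1, 76, …] (period length 6).
Convergents:
  p_0/q_0 = 38/1
  p_1/q_1 = 39/1
  p_2/q_2 = 77/2
  p_3/q_3 = 501/13
  p_4/q_4 = 578/15
  p_5/q_5 = 1079/28
  p_6/q_6 = 82582/2143
q_5 = 28 ≤ 89 < 2143 = q_6, so the answer is 1079/28.

1079/28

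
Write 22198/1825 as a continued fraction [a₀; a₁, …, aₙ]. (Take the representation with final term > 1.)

22198 = 12·1825 + 298
1825 = 6·298 + 37
298 = 8·37 + 2
37 = 18·2 + 1
2 = 2·1 + 0  (stop)
So 22198/1825 = [12; 6, 8, 18, 2].

[12; 6, 8, 18, 2]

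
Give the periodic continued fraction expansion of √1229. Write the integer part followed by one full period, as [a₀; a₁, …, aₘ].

[35; 17, 1, 1, 17, 70]

a₀ = ⌊√1229⌋ = 35.
With m₀=0, d₀=1 and mₖ₊₁ = dₖaₖ − mₖ, dₖ₊₁ = (n − mₖ₊₁²)/dₖ, aₖ₊₁ = ⌊(a₀+mₖ₊₁)/dₖ₊₁⌋:
  k=1: m=35, d=4, a=17
  k=2: m=33, d=35, a=1
  k=3: m=2, d=35, a=1
  k=4: m=33, d=4, a=17
  k=5: m=35, d=1, a=70
d=1 and a=2a₀=70 at k=5, so the next step gives (m, d) = (35, 4) again — its k=1 value — and the period has length 5.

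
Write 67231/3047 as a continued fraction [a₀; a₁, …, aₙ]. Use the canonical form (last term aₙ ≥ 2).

67231 = 22*3047 + 197
3047 = 15*197 + 92
197 = 2*92 + 13
92 = 7*13 + 1
13 = 13*1 + 0  (stop)
So 67231/3047 = [22; 15, 2, 7, 13].

[22; 15, 2, 7, 13]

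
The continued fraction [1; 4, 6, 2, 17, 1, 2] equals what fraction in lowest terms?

Fold from the inside: start with 2/1.
  1 + 1/2 = 3/2
  17 + 2/3 = 53/3
  2 + 3/53 = 109/53
  6 + 53/109 = 707/109
  4 + 109/707 = 2937/707
  1 + 707/2937 = 3644/2937

3644/2937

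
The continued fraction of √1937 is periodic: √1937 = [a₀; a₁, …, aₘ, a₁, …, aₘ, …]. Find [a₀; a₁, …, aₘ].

a₀ = ⌊√1937⌋ = 44.
With m₀=0, d₀=1 and mₖ₊₁ = dₖaₖ − mₖ, dₖ₊₁ = (n − mₖ₊₁²)/dₖ, aₖ₊₁ = ⌊(a₀+mₖ₊₁)/dₖ₊₁⌋:
  k=1: m=44, d=1, a=88
d=1 and a=2a₀=88 at k=1, so the next step gives (m, d) = (44, 1) again — its k=1 value — and the period has length 1.

[44; 88]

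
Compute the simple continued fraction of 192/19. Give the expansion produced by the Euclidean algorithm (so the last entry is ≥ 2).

[10; 9, 2]

192 = 10·19 + 2
19 = 9·2 + 1
2 = 2·1 + 0  (stop)
So 192/19 = [10; 9, 2].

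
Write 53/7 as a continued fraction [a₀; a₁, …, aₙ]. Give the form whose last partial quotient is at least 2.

[7; 1, 1, 3]

53 = 7×7 + 4
7 = 1×4 + 3
4 = 1×3 + 1
3 = 3×1 + 0  (stop)
So 53/7 = [7; 1, 1, 3].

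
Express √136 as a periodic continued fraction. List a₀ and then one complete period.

a₀ = ⌊√136⌋ = 11.
With m₀=0, d₀=1 and mₖ₊₁ = dₖaₖ − mₖ, dₖ₊₁ = (n − mₖ₊₁²)/dₖ, aₖ₊₁ = ⌊(a₀+mₖ₊₁)/dₖ₊₁⌋:
  k=1: m=11, d=15, a=1
  k=2: m=4, d=8, a=1
  k=3: m=4, d=15, a=1
  k=4: m=11, d=1, a=22
d=1 and a=2a₀=22 at k=4, so the next step gives (m, d) = (11, 15) again — its k=1 value — and the period has length 4.

[11; 1, 1, 1, 22]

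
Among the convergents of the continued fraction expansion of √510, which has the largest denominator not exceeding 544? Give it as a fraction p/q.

12082/535

√510 = [22; 1, 1, 2, 1, 1, 44, …] (period length 6).
Convergents:
  p_0/q_0 = 22/1
  p_1/q_1 = 23/1
  p_2/q_2 = 45/2
  p_3/q_3 = 113/5
  p_4/q_4 = 158/7
  p_5/q_5 = 271/12
  p_6/q_6 = 12082/535
  p_7/q_7 = 12353/547
q_6 = 535 ≤ 544 < 547 = q_7, so the answer is 12082/535.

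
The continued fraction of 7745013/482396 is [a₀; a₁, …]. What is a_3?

7745013 = 16·482396 + 26677   →  a_0 = 16
482396 = 18·26677 + 2210   →  a_1 = 18
26677 = 12·2210 + 157   →  a_2 = 12
2210 = 14·157 + 12   →  a_3 = 14

14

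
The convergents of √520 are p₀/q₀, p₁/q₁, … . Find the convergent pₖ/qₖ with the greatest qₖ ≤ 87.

√520 = [22; 1, 4, 11, 4, 1, 44, …] (period length 6).
Convergents:
  p_0/q_0 = 22/1
  p_1/q_1 = 23/1
  p_2/q_2 = 114/5
  p_3/q_3 = 1277/56
  p_4/q_4 = 5222/229
q_3 = 56 ≤ 87 < 229 = q_4, so the answer is 1277/56.

1277/56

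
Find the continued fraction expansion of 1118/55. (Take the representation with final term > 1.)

[20; 3, 18]

1118 = 20×55 + 18
55 = 3×18 + 1
18 = 18×1 + 0  (stop)
So 1118/55 = [20; 3, 18].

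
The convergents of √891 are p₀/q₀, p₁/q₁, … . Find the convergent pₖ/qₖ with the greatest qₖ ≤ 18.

√891 = [29; 1, 5, 1, 1, 1, 5, 1, 58, …] (period length 8).
Convergents:
  p_0/q_0 = 29/1
  p_1/q_1 = 30/1
  p_2/q_2 = 179/6
  p_3/q_3 = 209/7
  p_4/q_4 = 388/13
  p_5/q_5 = 597/20
q_4 = 13 ≤ 18 < 20 = q_5, so the answer is 388/13.

388/13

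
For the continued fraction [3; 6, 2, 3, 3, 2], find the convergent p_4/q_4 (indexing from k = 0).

467/148

Using pₖ = aₖpₖ₋₁ + pₖ₋₂, qₖ = aₖqₖ₋₁ + qₖ₋₂ (with p₋₁=1, p₋₂=0, q₋₁=0, q₋₂=1):
  k=0: a=3, p=3, q=1
  k=1: a=6, p=19, q=6
  k=2: a=2, p=41, q=13
  k=3: a=3, p=142, q=45
  k=4: a=3, p=467, q=148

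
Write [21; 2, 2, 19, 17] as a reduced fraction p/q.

Using pₖ = aₖpₖ₋₁ + pₖ₋₂ and qₖ = aₖqₖ₋₁ + qₖ₋₂:
  k=0: a=21, p=21, q=1
  k=1: a=2, p=43, q=2
  k=2: a=2, p=107, q=5
  k=3: a=19, p=2076, q=97
  k=4: a=17, p=35399, q=1654

35399/1654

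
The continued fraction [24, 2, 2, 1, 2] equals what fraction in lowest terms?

464/19

Using pₖ = aₖpₖ₋₁ + pₖ₋₂ and qₖ = aₖqₖ₋₁ + qₖ₋₂:
  k=0: a=24, p=24, q=1
  k=1: a=2, p=49, q=2
  k=2: a=2, p=122, q=5
  k=3: a=1, p=171, q=7
  k=4: a=2, p=464, q=19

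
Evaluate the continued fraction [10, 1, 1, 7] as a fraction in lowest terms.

158/15

Using pₖ = aₖpₖ₋₁ + pₖ₋₂ and qₖ = aₖqₖ₋₁ + qₖ₋₂:
  k=0: a=10, p=10, q=1
  k=1: a=1, p=11, q=1
  k=2: a=1, p=21, q=2
  k=3: a=7, p=158, q=15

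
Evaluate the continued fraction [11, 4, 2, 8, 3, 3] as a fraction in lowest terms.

Fold from the inside: start with 3/1.
  3 + 1/3 = 10/3
  8 + 3/10 = 83/10
  2 + 10/83 = 176/83
  4 + 83/176 = 787/176
  11 + 176/787 = 8833/787

8833/787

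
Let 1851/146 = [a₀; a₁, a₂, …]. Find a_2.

2

1851 = 12·146 + 99   →  a_0 = 12
146 = 1·99 + 47   →  a_1 = 1
99 = 2·47 + 5   →  a_2 = 2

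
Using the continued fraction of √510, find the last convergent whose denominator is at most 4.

45/2

√510 = [22; 1, 1, 2, 1, 1, 44, …] (period length 6).
Convergents:
  p_0/q_0 = 22/1
  p_1/q_1 = 23/1
  p_2/q_2 = 45/2
  p_3/q_3 = 113/5
q_2 = 2 ≤ 4 < 5 = q_3, so the answer is 45/2.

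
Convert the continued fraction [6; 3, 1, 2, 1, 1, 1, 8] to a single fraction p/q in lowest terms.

2219/354

Fold from the inside: start with 8/1.
  1 + 1/8 = 9/8
  1 + 8/9 = 17/9
  1 + 9/17 = 26/17
  2 + 17/26 = 69/26
  1 + 26/69 = 95/69
  3 + 69/95 = 354/95
  6 + 95/354 = 2219/354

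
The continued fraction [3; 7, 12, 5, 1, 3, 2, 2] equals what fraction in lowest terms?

34393/10949

Fold from the inside: start with 2/1.
  2 + 1/2 = 5/2
  3 + 2/5 = 17/5
  1 + 5/17 = 22/17
  5 + 17/22 = 127/22
  12 + 22/127 = 1546/127
  7 + 127/1546 = 10949/1546
  3 + 1546/10949 = 34393/10949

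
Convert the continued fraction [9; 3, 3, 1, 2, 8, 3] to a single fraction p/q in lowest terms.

8738/939

Fold from the inside: start with 3/1.
  8 + 1/3 = 25/3
  2 + 3/25 = 53/25
  1 + 25/53 = 78/53
  3 + 53/78 = 287/78
  3 + 78/287 = 939/287
  9 + 287/939 = 8738/939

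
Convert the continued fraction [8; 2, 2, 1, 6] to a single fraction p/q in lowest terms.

Fold from the inside: start with 6/1.
  1 + 1/6 = 7/6
  2 + 6/7 = 20/7
  2 + 7/20 = 47/20
  8 + 20/47 = 396/47

396/47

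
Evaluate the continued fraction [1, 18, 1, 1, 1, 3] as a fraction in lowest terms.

Fold from the inside: start with 3/1.
  1 + 1/3 = 4/3
  1 + 3/4 = 7/4
  1 + 4/7 = 11/7
  18 + 7/11 = 205/11
  1 + 11/205 = 216/205

216/205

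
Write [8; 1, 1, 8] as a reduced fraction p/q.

Using pₖ = aₖpₖ₋₁ + pₖ₋₂ and qₖ = aₖqₖ₋₁ + qₖ₋₂:
  k=0: a=8, p=8, q=1
  k=1: a=1, p=9, q=1
  k=2: a=1, p=17, q=2
  k=3: a=8, p=145, q=17

145/17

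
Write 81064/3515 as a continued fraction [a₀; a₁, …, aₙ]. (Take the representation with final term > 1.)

[23; 16, 19, 1, 10]

81064 = 23*3515 + 219
3515 = 16*219 + 11
219 = 19*11 + 10
11 = 1*10 + 1
10 = 10*1 + 0  (stop)
So 81064/3515 = [23; 16, 19, 1, 10].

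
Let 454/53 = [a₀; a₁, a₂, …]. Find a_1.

454 = 8·53 + 30   →  a_0 = 8
53 = 1·30 + 23   →  a_1 = 1

1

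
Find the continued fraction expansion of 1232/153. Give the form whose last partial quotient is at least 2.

1232 = 8·153 + 8
153 = 19·8 + 1
8 = 8·1 + 0  (stop)
So 1232/153 = [8; 19, 8].

[8; 19, 8]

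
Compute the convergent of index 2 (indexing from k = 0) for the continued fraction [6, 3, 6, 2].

Using pₖ = aₖpₖ₋₁ + pₖ₋₂, qₖ = aₖqₖ₋₁ + qₖ₋₂ (with p₋₁=1, p₋₂=0, q₋₁=0, q₋₂=1):
  k=0: a=6, p=6, q=1
  k=1: a=3, p=19, q=3
  k=2: a=6, p=120, q=19

120/19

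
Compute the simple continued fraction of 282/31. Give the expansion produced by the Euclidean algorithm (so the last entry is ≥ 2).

[9; 10, 3]

282 = 9×31 + 3
31 = 10×3 + 1
3 = 3×1 + 0  (stop)
So 282/31 = [9; 10, 3].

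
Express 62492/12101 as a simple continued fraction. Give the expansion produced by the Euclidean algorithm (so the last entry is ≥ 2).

62492 = 5×12101 + 1987
12101 = 6×1987 + 179
1987 = 11×179 + 18
179 = 9×18 + 17
18 = 1×17 + 1
17 = 17×1 + 0  (stop)
So 62492/12101 = [5; 6, 11, 9, 1, 17].

[5; 6, 11, 9, 1, 17]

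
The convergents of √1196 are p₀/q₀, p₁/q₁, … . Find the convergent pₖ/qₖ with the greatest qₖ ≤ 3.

69/2

√1196 = [34; 1, 1, 2, 1, 1, 68, …] (period length 6).
Convergents:
  p_0/q_0 = 34/1
  p_1/q_1 = 35/1
  p_2/q_2 = 69/2
  p_3/q_3 = 173/5
q_2 = 2 ≤ 3 < 5 = q_3, so the answer is 69/2.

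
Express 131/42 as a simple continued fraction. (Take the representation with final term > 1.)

131 = 3·42 + 5
42 = 8·5 + 2
5 = 2·2 + 1
2 = 2·1 + 0  (stop)
So 131/42 = [3; 8, 2, 2].

[3; 8, 2, 2]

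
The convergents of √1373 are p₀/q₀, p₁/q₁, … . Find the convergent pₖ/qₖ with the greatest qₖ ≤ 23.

√1373 = [37; 18, 1, 1, 18, 74, …] (period length 5).
Convergents:
  p_0/q_0 = 37/1
  p_1/q_1 = 667/18
  p_2/q_2 = 704/19
  p_3/q_3 = 1371/37
q_2 = 19 ≤ 23 < 37 = q_3, so the answer is 704/19.

704/19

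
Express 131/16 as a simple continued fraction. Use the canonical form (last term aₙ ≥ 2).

[8; 5, 3]

131 = 8·16 + 3
16 = 5·3 + 1
3 = 3·1 + 0  (stop)
So 131/16 = [8; 5, 3].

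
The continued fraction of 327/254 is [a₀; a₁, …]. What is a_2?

2

327 = 1·254 + 73   →  a_0 = 1
254 = 3·73 + 35   →  a_1 = 3
73 = 2·35 + 3   →  a_2 = 2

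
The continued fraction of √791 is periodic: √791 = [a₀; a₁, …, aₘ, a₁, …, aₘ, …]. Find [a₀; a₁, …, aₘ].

[28; 8, 56]

a₀ = ⌊√791⌋ = 28.
With m₀=0, d₀=1 and mₖ₊₁ = dₖaₖ − mₖ, dₖ₊₁ = (n − mₖ₊₁²)/dₖ, aₖ₊₁ = ⌊(a₀+mₖ₊₁)/dₖ₊₁⌋:
  k=1: m=28, d=7, a=8
  k=2: m=28, d=1, a=56
d=1 and a=2a₀=56 at k=2, so the next step gives (m, d) = (28, 7) again — its k=1 value — and the period has length 2.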